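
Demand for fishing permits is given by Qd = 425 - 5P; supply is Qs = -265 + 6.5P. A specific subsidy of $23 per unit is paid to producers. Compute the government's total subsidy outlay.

Pre-subsidy: 425 - 5P = -265 + 6.5P gives P* = 60, Q* = 125.
With the subsidy, sellers receive Ps = Pb + 23 for each unit, where Pb is the price buyers pay.
Supply in terms of Pb becomes Qs = -265 + 6.5(Pb + 23) = -115.5 + 6.5Pb. Setting this equal to demand: 425 - 5Pb = -115.5 + 6.5Pb, so Pb = 47.
Sellers receive Ps = 47 + 23 = 70; Q' = 425 − 5·47 = 190.
Government outlay = subsidy × quantity = 23 × 190 = 4370.

Government cost = $4370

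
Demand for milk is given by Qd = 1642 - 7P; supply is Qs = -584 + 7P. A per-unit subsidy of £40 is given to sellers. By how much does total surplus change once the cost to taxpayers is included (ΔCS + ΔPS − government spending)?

Pre-subsidy: 1642 - 7P = -584 + 7P gives P* = 159, Q* = 529.
With the subsidy, sellers receive Ps = Pb + 40 for each unit, where Pb is the price buyers pay.
Supply in terms of Pb becomes Qs = -584 + 7(Pb + 40) = -304 + 7Pb. Setting this equal to demand: 1642 - 7Pb = -304 + 7Pb, so Pb = 139.
Sellers receive Ps = 139 + 40 = 179; Q' = 1642 − 7·139 = 669.
ΔCS = ½(529 + 669)(159 − 139) = 11980; ΔPS = ½(529 + 669)(179 − 159) = 11980.
Government spending = 40 × 669 = 26760.
Net change = 11980 + 11980 − 26760 = -2800. The loss equals the DWL triangle ½·40·140.

Net change in total surplus = -£2800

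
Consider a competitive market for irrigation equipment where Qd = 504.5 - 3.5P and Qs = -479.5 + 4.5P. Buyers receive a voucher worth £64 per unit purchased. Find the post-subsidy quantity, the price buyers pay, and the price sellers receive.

Q' = 200; buyers pay £87; sellers receive £151

Pre-subsidy: 504.5 - 3.5P = -479.5 + 4.5P gives P* = 123, Q* = 74.
With the rebate, buyers effectively pay Pb = Ps − 64, where Ps is the price sellers receive.
Demand in terms of Ps becomes Qd = 504.5 − 3.5(Ps − 64) = 728.5 - 3.5Ps. Setting this equal to supply: 728.5 - 3.5Ps = -479.5 + 4.5Ps, so Ps = 151.
Buyers pay Pb = 151 − 64 = 87; Q' = -479.5 + 4.5·151 = 200.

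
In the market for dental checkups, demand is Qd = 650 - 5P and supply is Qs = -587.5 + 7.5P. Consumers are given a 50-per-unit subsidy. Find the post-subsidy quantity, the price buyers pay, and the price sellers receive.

Pre-subsidy: 650 - 5P = -587.5 + 7.5P gives P* = 99, Q* = 155.
With the rebate, buyers effectively pay Pb = Ps − 50, where Ps is the price sellers receive.
Demand in terms of Ps becomes Qd = 650 − 5(Ps − 50) = 900 - 5Ps. Setting this equal to supply: 900 - 5Ps = -587.5 + 7.5Ps, so Ps = 119.
Buyers pay Pb = 119 − 50 = 69; Q' = -587.5 + 7.5·119 = 305.

Q' = 305; buyers pay 69; sellers receive 119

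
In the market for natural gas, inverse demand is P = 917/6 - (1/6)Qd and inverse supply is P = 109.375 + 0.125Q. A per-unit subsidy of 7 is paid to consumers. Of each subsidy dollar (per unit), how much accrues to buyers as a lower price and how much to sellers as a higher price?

Buyers gain 4 per unit; sellers gain 3 per unit

Pre-subsidy: 917/6 - (1/6)Q = 109.375 + 0.125Q gives Q* = 149 and P* = 128.
With the rebate, buyers effectively pay Pb = Ps − 7, where Ps is the price sellers receive.
On the curves, Pb = 917/6 - (1/6)Q and Ps = 109.375 + 0.125Q; the wedge Ps − Pb = 7 gives 109.375 + 0.125Q − (917/6 - (1/6)Q) = 7, so Q' = 173.
Then Pb = 917/6 − (1/6)·173 = 124 and Ps = 109.375 + 0.125·173 = 131.
Buyers' price falls by P* − Pb = 128 − 124 = 4; sellers' price rises by Ps − P* = 131 − 128 = 3.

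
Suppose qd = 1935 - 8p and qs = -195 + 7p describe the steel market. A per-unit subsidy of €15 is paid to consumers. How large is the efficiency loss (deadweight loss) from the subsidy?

Pre-subsidy: 1935 - 8p = -195 + 7p gives p* = 142, q* = 799.
With the rebate, buyers effectively pay pb = ps − 15, where ps is the price sellers receive.
Demand in terms of ps becomes qd = 1935 − 8(ps − 15) = 2055 - 8ps. Setting this equal to supply: 2055 - 8ps = -195 + 7ps, so ps = 150.
Buyers pay pb = 150 − 15 = 135; q' = -195 + 7·150 = 855.
The subsidy expands output by 855 − 799 = 56 past the efficient level; on those units the gap between marginal cost and willingness to pay runs from 0 up to 15.
DWL = ½ × 15 × 56 = 420.

Deadweight loss = €420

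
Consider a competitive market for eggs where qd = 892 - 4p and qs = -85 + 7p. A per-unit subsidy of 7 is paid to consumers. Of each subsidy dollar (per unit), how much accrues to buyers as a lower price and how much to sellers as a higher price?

Pre-subsidy: 892 - 4p = -85 + 7p gives p* = 977/11, q* = 5904/11.
With the rebate, buyers effectively pay pb = ps − 7, where ps is the price sellers receive.
Demand in terms of ps becomes qd = 892 − 4(ps − 7) = 920 - 4ps. Setting this equal to supply: 920 - 4ps = -85 + 7ps, so ps = 1005/11.
Buyers pay pb = 1005/11 − 7 = 928/11; q' = -85 + 7·(1005/11) = 6100/11.
Buyers' price falls by p* − pb = 977/11 − 928/11 = 49/11; sellers' price rises by ps − p* = 1005/11 − 977/11 = 28/11.

Buyers gain 49/11 per unit; sellers gain 28/11 per unit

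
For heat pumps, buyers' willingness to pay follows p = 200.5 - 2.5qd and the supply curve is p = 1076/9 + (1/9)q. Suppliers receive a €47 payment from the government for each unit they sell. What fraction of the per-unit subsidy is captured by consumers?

Consumer share = 45/47

Pre-subsidy: 200.5 - 2.5q = 1076/9 + (1/9)q gives q* = 31 and p* = 123.
With the subsidy, sellers receive ps = pb + 47 for each unit, where pb is the price buyers pay.
On the curves, pb = 200.5 - 2.5q and ps = 1076/9 + (1/9)q; the wedge ps − pb = 47 gives 1076/9 + (1/9)q − (200.5 - 2.5q) = 47, so q' = 49.
Then pb = 200.5 − 2.5·49 = 78 and ps = 1076/9 + (1/9)·49 = 125.
Buyers' price falls by p* − pb = 123 − 78 = 45; sellers' price rises by ps − p* = 125 − 123 = 2.
So consumers capture 45/47 = 45/47 of each unit of subsidy.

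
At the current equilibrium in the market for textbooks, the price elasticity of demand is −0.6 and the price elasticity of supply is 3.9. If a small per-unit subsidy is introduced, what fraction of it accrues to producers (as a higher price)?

Producer share = 2/15

For a small subsidy around the equilibrium, the benefit split depends on the relative slopes, which at a point are proportional to the elasticities.
Buyer share = εs/(εs + |εd|) = 3.9/(3.9 + 0.6) = 13/15; seller share = |εd|/(εs + |εd|) = 2/15.
So producers capture 2/15 of the subsidy.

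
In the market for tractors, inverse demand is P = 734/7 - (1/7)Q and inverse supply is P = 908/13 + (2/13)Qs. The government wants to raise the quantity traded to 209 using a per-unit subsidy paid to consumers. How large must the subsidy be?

Required subsidy s = 27 per unit

At Q = 209, from the demand curve buyers pay Pb = 734/7 − (1/7)·209 = 75; from the supply curve sellers need Ps = 908/13 + (2/13)·209 = 102.
The subsidy must fill the gap: s = Ps − Pb = 102 − 75 = 27.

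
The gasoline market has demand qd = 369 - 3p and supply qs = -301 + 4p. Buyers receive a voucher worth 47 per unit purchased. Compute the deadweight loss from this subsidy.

Deadweight loss = 13254/7

Pre-subsidy: 369 - 3p = -301 + 4p gives p* = 670/7, q* = 573/7.
With the rebate, buyers effectively pay pb = ps − 47, where ps is the price sellers receive.
Demand in terms of ps becomes qd = 369 − 3(ps − 47) = 510 - 3ps. Setting this equal to supply: 510 - 3ps = -301 + 4ps, so ps = 811/7.
Buyers pay pb = 811/7 − 47 = 482/7; q' = -301 + 4·(811/7) = 1137/7.
The subsidy expands output by 1137/7 − 573/7 = 564/7 past the efficient level; on those units the gap between marginal cost and willingness to pay runs from 0 up to 47.
DWL = ½ × 47 × 564/7 = 13254/7.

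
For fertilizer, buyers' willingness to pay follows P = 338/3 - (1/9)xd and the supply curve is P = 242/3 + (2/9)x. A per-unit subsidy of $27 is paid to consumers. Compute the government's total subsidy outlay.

Government cost = $4779

Pre-subsidy: 338/3 - (1/9)x = 242/3 + (2/9)x gives x* = 96 and P* = 102.
With the rebate, buyers effectively pay Pb = Ps − 27, where Ps is the price sellers receive.
On the curves, Pb = 338/3 - (1/9)x and Ps = 242/3 + (2/9)x; the wedge Ps − Pb = 27 gives 242/3 + (2/9)x − (338/3 - (1/9)x) = 27, so x' = 177.
Then Pb = 338/3 − (1/9)·177 = 93 and Ps = 242/3 + (2/9)·177 = 120.
Government outlay = subsidy × quantity = 27 × 177 = 4779.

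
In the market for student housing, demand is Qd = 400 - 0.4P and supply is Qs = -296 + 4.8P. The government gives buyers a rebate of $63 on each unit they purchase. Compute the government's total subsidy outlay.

Government cost = 1514016/65

Pre-subsidy: 400 - 0.4P = -296 + 4.8P gives P* = 1740/13, Q* = 4504/13.
With the rebate, buyers effectively pay Pb = Ps − 63, where Ps is the price sellers receive.
Demand in terms of Ps becomes Qd = 400 − 0.4(Ps − 63) = 425.2 - 0.4Ps. Setting this equal to supply: 425.2 - 0.4Ps = -296 + 4.8Ps, so Ps = 1803/13.
Buyers pay Pb = 1803/13 − 63 = 984/13; Q' = -296 + 4.8·(1803/13) = 24032/65.
Government outlay = subsidy × quantity = 63 × 24032/65 = 1514016/65.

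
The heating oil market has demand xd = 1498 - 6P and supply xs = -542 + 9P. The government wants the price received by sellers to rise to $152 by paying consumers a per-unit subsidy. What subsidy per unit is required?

At a seller price of 152, quantity supplied is -542 + 9·152 = 826.
Buyers absorb 826 only when they pay Pb with 1498 − 6·Pb = 826, i.e. Pb = 112.
s = Ps − Pb = 152 − 112 = 40.

Required subsidy s = $40 per unit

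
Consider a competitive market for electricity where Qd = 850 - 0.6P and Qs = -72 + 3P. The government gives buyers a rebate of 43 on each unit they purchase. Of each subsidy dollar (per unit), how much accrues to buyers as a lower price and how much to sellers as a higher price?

Buyers gain 215/6 per unit; sellers gain 43/6 per unit

Pre-subsidy: 850 - 0.6P = -72 + 3P gives P* = 2305/9, Q* = 2089/3.
With the rebate, buyers effectively pay Pb = Ps − 43, where Ps is the price sellers receive.
Demand in terms of Ps becomes Qd = 850 − 0.6(Ps − 43) = 875.8 - 0.6Ps. Setting this equal to supply: 875.8 - 0.6Ps = -72 + 3Ps, so Ps = 4739/18.
Buyers pay Pb = 4739/18 − 43 = 3965/18; Q' = -72 + 3·(4739/18) = 4307/6.
Buyers' price falls by P* − Pb = 2305/9 − 3965/18 = 215/6; sellers' price rises by Ps − P* = 4739/18 − 2305/9 = 43/6.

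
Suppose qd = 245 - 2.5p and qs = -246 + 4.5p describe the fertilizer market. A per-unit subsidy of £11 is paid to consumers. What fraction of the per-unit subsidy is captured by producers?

Producer share = 5/14

Pre-subsidy: 245 - 2.5p = -246 + 4.5p gives p* = 491/7, q* = 975/14.
With the rebate, buyers effectively pay pb = ps − 11, where ps is the price sellers receive.
Demand in terms of ps becomes qd = 245 − 2.5(ps − 11) = 272.5 - 2.5ps. Setting this equal to supply: 272.5 - 2.5ps = -246 + 4.5ps, so ps = 1037/14.
Buyers pay pb = 1037/14 − 11 = 883/14; q' = -246 + 4.5·(1037/14) = 2445/28.
Buyers' price falls by p* − pb = 491/7 − 883/14 = 99/14; sellers' price rises by ps − p* = 1037/14 − 491/7 = 55/14.
So producers capture (55/14)/11 = 5/14 of each unit of subsidy.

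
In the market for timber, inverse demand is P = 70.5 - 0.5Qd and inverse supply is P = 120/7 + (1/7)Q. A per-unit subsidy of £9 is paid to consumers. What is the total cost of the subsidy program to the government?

Pre-subsidy: 70.5 - 0.5Q = 120/7 + (1/7)Q gives Q* = 83 and P* = 29.
With the rebate, buyers effectively pay Pb = Ps − 9, where Ps is the price sellers receive.
On the curves, Pb = 70.5 - 0.5Q and Ps = 120/7 + (1/7)Q; the wedge Ps − Pb = 9 gives 120/7 + (1/7)Q − (70.5 - 0.5Q) = 9, so Q' = 97.
Then Pb = 70.5 − 0.5·97 = 22 and Ps = 120/7 + (1/7)·97 = 31.
Government outlay = subsidy × quantity = 9 × 97 = 873.

Government cost = £873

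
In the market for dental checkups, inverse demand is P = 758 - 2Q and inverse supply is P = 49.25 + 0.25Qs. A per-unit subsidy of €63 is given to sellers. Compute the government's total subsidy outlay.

Pre-subsidy: 758 - 2Q = 49.25 + 0.25Q gives Q* = 315 and P* = 128.
With the subsidy, sellers receive Ps = Pb + 63 for each unit, where Pb is the price buyers pay.
On the curves, Pb = 758 - 2Q and Ps = 49.25 + 0.25Q; the wedge Ps − Pb = 63 gives 49.25 + 0.25Q − (758 - 2Q) = 63, so Q' = 343.
Then Pb = 758 − 2·343 = 72 and Ps = 49.25 + 0.25·343 = 135.
Government outlay = subsidy × quantity = 63 × 343 = 21609.

Government cost = €21609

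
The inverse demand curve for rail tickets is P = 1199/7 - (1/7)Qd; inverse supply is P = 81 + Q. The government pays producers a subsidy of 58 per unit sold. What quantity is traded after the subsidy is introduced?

Q' = 129.75

Pre-subsidy: 1199/7 - (1/7)Q = 81 + Q gives Q* = 79 and P* = 160.
With the subsidy, sellers receive Ps = Pb + 58 for each unit, where Pb is the price buyers pay.
On the curves, Pb = 1199/7 - (1/7)Q and Ps = 81 + Q; the wedge Ps − Pb = 58 gives 81 + Q − (1199/7 - (1/7)Q) = 58, so Q' = 129.75.
Then Pb = 1199/7 − (1/7)·129.75 = 152.75 and Ps = 81 + 1·129.75 = 210.75.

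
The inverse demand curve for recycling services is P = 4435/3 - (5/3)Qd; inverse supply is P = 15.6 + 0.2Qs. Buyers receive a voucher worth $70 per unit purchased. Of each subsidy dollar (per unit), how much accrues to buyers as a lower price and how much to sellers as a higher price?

Buyers gain $62.5 per unit; sellers gain $7.5 per unit

Pre-subsidy: 4435/3 - (5/3)Q = 15.6 + 0.2Q gives Q* = 21941/28 and P* = 4825/28.
With the rebate, buyers effectively pay Pb = Ps − 70, where Ps is the price sellers receive.
On the curves, Pb = 4435/3 - (5/3)Q and Ps = 15.6 + 0.2Q; the wedge Ps − Pb = 70 gives 15.6 + 0.2Q − (4435/3 - (5/3)Q) = 70, so Q' = 22991/28.
Then Pb = 4435/3 − (5/3)·(22991/28) = 3075/28 and Ps = 15.6 + 0.2·(22991/28) = 5035/28.
Buyers' price falls by P* − Pb = 4825/28 − 3075/28 = 62.5; sellers' price rises by Ps − P* = 5035/28 − 4825/28 = 7.5.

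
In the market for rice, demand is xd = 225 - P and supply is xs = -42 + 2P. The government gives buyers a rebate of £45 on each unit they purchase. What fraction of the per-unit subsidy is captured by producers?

Producer share = 1/3

Pre-subsidy: 225 - P = -42 + 2P gives P* = 89, x* = 136.
With the rebate, buyers effectively pay Pb = Ps − 45, where Ps is the price sellers receive.
Demand in terms of Ps becomes xd = 225 − 1(Ps − 45) = 270 - Ps. Setting this equal to supply: 270 - Ps = -42 + 2Ps, so Ps = 104.
Buyers pay Pb = 104 − 45 = 59; x' = -42 + 2·104 = 166.
Buyers' price falls by P* − Pb = 89 − 59 = 30; sellers' price rises by Ps − P* = 104 − 89 = 15.
So producers capture 15/45 = 1/3 of each unit of subsidy.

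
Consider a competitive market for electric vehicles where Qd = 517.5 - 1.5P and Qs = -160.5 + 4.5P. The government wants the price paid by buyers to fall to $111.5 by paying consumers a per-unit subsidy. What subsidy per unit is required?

Required subsidy s = $2 per unit

At a buyer price of 111.5, quantity demanded is 517.5 − 1.5·111.5 = 350.25.
Sellers supply 350.25 only when they receive Ps with -160.5 + 4.5·Ps = 350.25, i.e. Ps = 113.5.
s = Ps − Pb = 113.5 − 111.5 = 2.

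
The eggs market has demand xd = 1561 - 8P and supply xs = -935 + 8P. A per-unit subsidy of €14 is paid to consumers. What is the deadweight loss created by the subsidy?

Pre-subsidy: 1561 - 8P = -935 + 8P gives P* = 156, x* = 313.
With the rebate, buyers effectively pay Pb = Ps − 14, where Ps is the price sellers receive.
Demand in terms of Ps becomes xd = 1561 − 8(Ps − 14) = 1673 - 8Ps. Setting this equal to supply: 1673 - 8Ps = -935 + 8Ps, so Ps = 163.
Buyers pay Pb = 163 − 14 = 149; x' = -935 + 8·163 = 369.
The subsidy expands output by 369 − 313 = 56 past the efficient level; on those units the gap between marginal cost and willingness to pay runs from 0 up to 14.
DWL = ½ × 14 × 56 = 392.

Deadweight loss = €392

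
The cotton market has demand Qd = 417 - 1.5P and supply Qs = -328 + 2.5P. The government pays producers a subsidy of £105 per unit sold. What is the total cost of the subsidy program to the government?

Pre-subsidy: 417 - 1.5P = -328 + 2.5P gives P* = 186.25, Q* = 137.625.
With the subsidy, sellers receive Ps = Pb + 105 for each unit, where Pb is the price buyers pay.
Supply in terms of Pb becomes Qs = -328 + 2.5(Pb + 105) = -65.5 + 2.5Pb. Setting this equal to demand: 417 - 1.5Pb = -65.5 + 2.5Pb, so Pb = 120.625.
Sellers receive Ps = 120.625 + 105 = 225.625; Q' = 417 − 1.5·120.625 = 236.0625.
Government outlay = subsidy × quantity = 105 × 236.0625 = 24786.5625.

Government cost = £24786.5625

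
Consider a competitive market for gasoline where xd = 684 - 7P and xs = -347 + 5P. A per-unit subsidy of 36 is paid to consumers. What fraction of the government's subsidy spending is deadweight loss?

Pre-subsidy: 684 - 7P = -347 + 5P gives P* = 1031/12, x* = 991/12.
With the rebate, buyers effectively pay Pb = Ps − 36, where Ps is the price sellers receive.
Demand in terms of Ps becomes xd = 684 − 7(Ps − 36) = 936 - 7Ps. Setting this equal to supply: 936 - 7Ps = -347 + 5Ps, so Ps = 1283/12.
Buyers pay Pb = 1283/12 − 36 = 851/12; x' = -347 + 5·(1283/12) = 2251/12.
ΔCS = ½(991/12 + 2251/12)(1031/12 − 851/12) = 2026.25; ΔPS = ½(991/12 + 2251/12)(1283/12 − 1031/12) = 2836.75.
Government spending = 36 × 2251/12 = 6753.
DWL = ½ × 36 × (2251/12 − 991/12) = 1890; fraction = 1890 / 6753 = 630/2251.

DWL / government spending = 630/2251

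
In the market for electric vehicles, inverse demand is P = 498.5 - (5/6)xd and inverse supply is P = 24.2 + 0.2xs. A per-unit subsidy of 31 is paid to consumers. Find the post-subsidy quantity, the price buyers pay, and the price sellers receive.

x' = 489; buyers pay 91; sellers receive 122

Pre-subsidy: 498.5 - (5/6)x = 24.2 + 0.2x gives x* = 459 and P* = 116.
With the rebate, buyers effectively pay Pb = Ps − 31, where Ps is the price sellers receive.
On the curves, Pb = 498.5 - (5/6)x and Ps = 24.2 + 0.2x; the wedge Ps − Pb = 31 gives 24.2 + 0.2x − (498.5 - (5/6)x) = 31, so x' = 489.
Then Pb = 498.5 − (5/6)·489 = 91 and Ps = 24.2 + 0.2·489 = 122.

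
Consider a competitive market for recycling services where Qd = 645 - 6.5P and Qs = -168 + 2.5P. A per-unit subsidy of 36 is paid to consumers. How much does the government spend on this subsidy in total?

Pre-subsidy: 645 - 6.5P = -168 + 2.5P gives P* = 271/3, Q* = 347/6.
With the rebate, buyers effectively pay Pb = Ps − 36, where Ps is the price sellers receive.
Demand in terms of Ps becomes Qd = 645 − 6.5(Ps − 36) = 879 - 6.5Ps. Setting this equal to supply: 879 - 6.5Ps = -168 + 2.5Ps, so Ps = 349/3.
Buyers pay Pb = 349/3 − 36 = 241/3; Q' = -168 + 2.5·(349/3) = 737/6.
Government outlay = subsidy × quantity = 36 × 737/6 = 4422.

Government cost = 4422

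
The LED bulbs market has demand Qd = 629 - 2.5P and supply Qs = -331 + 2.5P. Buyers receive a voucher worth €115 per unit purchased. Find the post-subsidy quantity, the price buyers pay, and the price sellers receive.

Q' = 292.75; buyers pay €134.5; sellers receive €249.5

Pre-subsidy: 629 - 2.5P = -331 + 2.5P gives P* = 192, Q* = 149.
With the rebate, buyers effectively pay Pb = Ps − 115, where Ps is the price sellers receive.
Demand in terms of Ps becomes Qd = 629 − 2.5(Ps − 115) = 916.5 - 2.5Ps. Setting this equal to supply: 916.5 - 2.5Ps = -331 + 2.5Ps, so Ps = 249.5.
Buyers pay Pb = 249.5 − 115 = 134.5; Q' = -331 + 2.5·249.5 = 292.75.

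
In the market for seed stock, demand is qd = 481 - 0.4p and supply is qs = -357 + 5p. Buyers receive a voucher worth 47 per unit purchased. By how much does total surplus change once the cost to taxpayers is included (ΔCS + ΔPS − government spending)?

Net change in total surplus = -11045/27

Pre-subsidy: 481 - 0.4p = -357 + 5p gives p* = 4190/27, q* = 11311/27.
With the rebate, buyers effectively pay pb = ps − 47, where ps is the price sellers receive.
Demand in terms of ps becomes qd = 481 − 0.4(ps − 47) = 499.8 - 0.4ps. Setting this equal to supply: 499.8 - 0.4ps = -357 + 5ps, so ps = 476/3.
Buyers pay pb = 476/3 − 47 = 335/3; q' = -357 + 5·(476/3) = 1309/3.
ΔCS = ½(11311/27 + 1309/3)(4190/27 − 335/3) = 13566550/729; ΔPS = ½(11311/27 + 1309/3)(476/3 − 4190/27) = 1085324/729.
Government spending = 47 × 1309/3 = 61523/3.
Net change = 13566550/729 + 1085324/729 − 61523/3 = -11045/27. The loss equals the DWL triangle ½·47·470/27.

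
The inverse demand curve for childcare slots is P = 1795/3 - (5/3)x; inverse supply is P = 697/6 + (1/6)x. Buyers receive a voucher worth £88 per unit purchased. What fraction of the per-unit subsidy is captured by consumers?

Consumer share = 10/11

Pre-subsidy: 1795/3 - (5/3)x = 697/6 + (1/6)x gives x* = 263 and P* = 160.
With the rebate, buyers effectively pay Pb = Ps − 88, where Ps is the price sellers receive.
On the curves, Pb = 1795/3 - (5/3)x and Ps = 697/6 + (1/6)x; the wedge Ps − Pb = 88 gives 697/6 + (1/6)x − (1795/3 - (5/3)x) = 88, so x' = 311.
Then Pb = 1795/3 − (5/3)·311 = 80 and Ps = 697/6 + (1/6)·311 = 168.
Buyers' price falls by P* − Pb = 160 − 80 = 80; sellers' price rises by Ps − P* = 168 − 160 = 8.
So consumers capture 80/88 = 10/11 of each unit of subsidy.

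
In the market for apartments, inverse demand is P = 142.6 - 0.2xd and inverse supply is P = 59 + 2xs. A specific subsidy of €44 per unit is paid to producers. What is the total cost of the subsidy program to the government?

Pre-subsidy: 142.6 - 0.2x = 59 + 2x gives x* = 38 and P* = 135.
With the subsidy, sellers receive Ps = Pb + 44 for each unit, where Pb is the price buyers pay.
On the curves, Pb = 142.6 - 0.2x and Ps = 59 + 2x; the wedge Ps − Pb = 44 gives 59 + 2x − (142.6 - 0.2x) = 44, so x' = 58.
Then Pb = 142.6 − 0.2·58 = 131 and Ps = 59 + 2·58 = 175.
Government outlay = subsidy × quantity = 44 × 58 = 2552.

Government cost = €2552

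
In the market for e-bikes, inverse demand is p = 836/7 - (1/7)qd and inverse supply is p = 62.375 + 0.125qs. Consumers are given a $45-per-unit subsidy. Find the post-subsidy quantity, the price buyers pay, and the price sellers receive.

q' = 381; buyers pay $65; sellers receive $110

Pre-subsidy: 836/7 - (1/7)q = 62.375 + 0.125q gives q* = 213 and p* = 89.
With the rebate, buyers effectively pay pb = ps − 45, where ps is the price sellers receive.
On the curves, pb = 836/7 - (1/7)q and ps = 62.375 + 0.125q; the wedge ps − pb = 45 gives 62.375 + 0.125q − (836/7 - (1/7)q) = 45, so q' = 381.
Then pb = 836/7 − (1/7)·381 = 65 and ps = 62.375 + 0.125·381 = 110.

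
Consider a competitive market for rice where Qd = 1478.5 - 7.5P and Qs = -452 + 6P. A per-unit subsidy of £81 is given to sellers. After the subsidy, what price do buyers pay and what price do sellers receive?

Buyers pay £107; sellers receive £188

Pre-subsidy: 1478.5 - 7.5P = -452 + 6P gives P* = 143, Q* = 406.
With the subsidy, sellers receive Ps = Pb + 81 for each unit, where Pb is the price buyers pay.
Supply in terms of Pb becomes Qs = -452 + 6(Pb + 81) = 34 + 6Pb. Setting this equal to demand: 1478.5 - 7.5Pb = 34 + 6Pb, so Pb = 107.
Sellers receive Ps = 107 + 81 = 188; Q' = 1478.5 − 7.5·107 = 676.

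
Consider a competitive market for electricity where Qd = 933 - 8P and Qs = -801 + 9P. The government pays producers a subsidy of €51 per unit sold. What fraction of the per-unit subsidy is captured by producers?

Producer share = 8/17

Pre-subsidy: 933 - 8P = -801 + 9P gives P* = 102, Q* = 117.
With the subsidy, sellers receive Ps = Pb + 51 for each unit, where Pb is the price buyers pay.
Supply in terms of Pb becomes Qs = -801 + 9(Pb + 51) = -342 + 9Pb. Setting this equal to demand: 933 - 8Pb = -342 + 9Pb, so Pb = 75.
Sellers receive Ps = 75 + 51 = 126; Q' = 933 − 8·75 = 333.
Buyers' price falls by P* − Pb = 102 − 75 = 27; sellers' price rises by Ps − P* = 126 − 102 = 24.
So producers capture 24/51 = 8/17 of each unit of subsidy.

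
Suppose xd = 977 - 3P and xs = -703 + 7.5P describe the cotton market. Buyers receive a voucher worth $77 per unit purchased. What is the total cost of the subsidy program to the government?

Pre-subsidy: 977 - 3P = -703 + 7.5P gives P* = 160, x* = 497.
With the rebate, buyers effectively pay Pb = Ps − 77, where Ps is the price sellers receive.
Demand in terms of Ps becomes xd = 977 − 3(Ps − 77) = 1208 - 3Ps. Setting this equal to supply: 1208 - 3Ps = -703 + 7.5Ps, so Ps = 182.
Buyers pay Pb = 182 − 77 = 105; x' = -703 + 7.5·182 = 662.
Government outlay = subsidy × quantity = 77 × 662 = 50974.

Government cost = $50974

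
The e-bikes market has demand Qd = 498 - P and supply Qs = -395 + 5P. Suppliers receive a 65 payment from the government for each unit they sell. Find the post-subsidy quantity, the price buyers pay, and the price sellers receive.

Q' = 1210/3; buyers pay 284/3; sellers receive 479/3

Pre-subsidy: 498 - P = -395 + 5P gives P* = 893/6, Q* = 2095/6.
With the subsidy, sellers receive Ps = Pb + 65 for each unit, where Pb is the price buyers pay.
Supply in terms of Pb becomes Qs = -395 + 5(Pb + 65) = -70 + 5Pb. Setting this equal to demand: 498 - Pb = -70 + 5Pb, so Pb = 284/3.
Sellers receive Ps = 284/3 + 65 = 479/3; Q' = 498 − 1·(284/3) = 1210/3.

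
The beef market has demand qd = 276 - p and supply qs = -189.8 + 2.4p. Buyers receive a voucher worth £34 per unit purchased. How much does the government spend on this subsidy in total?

Pre-subsidy: 276 - p = -189.8 + 2.4p gives p* = 137, q* = 139.
With the rebate, buyers effectively pay pb = ps − 34, where ps is the price sellers receive.
Demand in terms of ps becomes qd = 276 − 1(ps − 34) = 310 - ps. Setting this equal to supply: 310 - ps = -189.8 + 2.4ps, so ps = 147.
Buyers pay pb = 147 − 34 = 113; q' = -189.8 + 2.4·147 = 163.
Government outlay = subsidy × quantity = 34 × 163 = 5542.

Government cost = £5542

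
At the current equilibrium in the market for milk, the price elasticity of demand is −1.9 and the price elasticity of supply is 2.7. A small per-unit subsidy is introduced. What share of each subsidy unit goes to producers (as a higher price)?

Producer share = 19/46

For a small subsidy around the equilibrium, the benefit split depends on the relative slopes, which at a point are proportional to the elasticities.
Buyer share = εs/(εs + |εd|) = 2.7/(2.7 + 1.9) = 27/46; seller share = |εd|/(εs + |εd|) = 19/46.
So producers capture 19/46 of the subsidy.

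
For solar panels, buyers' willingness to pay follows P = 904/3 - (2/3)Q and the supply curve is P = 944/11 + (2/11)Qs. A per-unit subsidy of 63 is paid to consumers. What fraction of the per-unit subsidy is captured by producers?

Producer share = 3/14

Pre-subsidy: 904/3 - (2/3)Q = 944/11 + (2/11)Q gives Q* = 254 and P* = 132.
With the rebate, buyers effectively pay Pb = Ps − 63, where Ps is the price sellers receive.
On the curves, Pb = 904/3 - (2/3)Q and Ps = 944/11 + (2/11)Q; the wedge Ps − Pb = 63 gives 944/11 + (2/11)Q − (904/3 - (2/3)Q) = 63, so Q' = 328.25.
Then Pb = 904/3 − (2/3)·328.25 = 82.5 and Ps = 944/11 + (2/11)·328.25 = 145.5.
Buyers' price falls by P* − Pb = 132 − 82.5 = 49.5; sellers' price rises by Ps − P* = 145.5 − 132 = 13.5.
So producers capture 13.5/63 = 3/14 of each unit of subsidy.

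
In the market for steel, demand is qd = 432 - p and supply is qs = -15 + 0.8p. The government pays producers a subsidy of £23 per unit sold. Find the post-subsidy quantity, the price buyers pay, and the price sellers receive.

Pre-subsidy: 432 - p = -15 + 0.8p gives p* = 745/3, q* = 551/3.
With the subsidy, sellers receive ps = pb + 23 for each unit, where pb is the price buyers pay.
Supply in terms of pb becomes qs = -15 + 0.8(pb + 23) = 3.4 + 0.8pb. Setting this equal to demand: 432 - pb = 3.4 + 0.8pb, so pb = 2143/9.
Sellers receive ps = 2143/9 + 23 = 2350/9; q' = 432 − 1·(2143/9) = 1745/9.

q' = 1745/9; buyers pay 2143/9; sellers receive 2350/9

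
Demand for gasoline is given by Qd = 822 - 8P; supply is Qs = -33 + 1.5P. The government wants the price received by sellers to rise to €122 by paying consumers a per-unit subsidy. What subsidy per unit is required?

At a seller price of 122, quantity supplied is -33 + 1.5·122 = 150.
Buyers absorb 150 only when they pay Pb with 822 − 8·Pb = 150, i.e. Pb = 84.
s = Ps − Pb = 122 − 84 = 38.

Required subsidy s = €38 per unit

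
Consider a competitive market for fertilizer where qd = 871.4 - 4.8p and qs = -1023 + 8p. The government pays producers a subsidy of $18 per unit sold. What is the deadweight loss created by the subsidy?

Pre-subsidy: 871.4 - 4.8p = -1023 + 8p gives p* = 148, q* = 161.
With the subsidy, sellers receive ps = pb + 18 for each unit, where pb is the price buyers pay.
Supply in terms of pb becomes qs = -1023 + 8(pb + 18) = -879 + 8pb. Setting this equal to demand: 871.4 - 4.8pb = -879 + 8pb, so pb = 136.75.
Sellers receive ps = 136.75 + 18 = 154.75; q' = 871.4 − 4.8·136.75 = 215.
The subsidy expands output by 215 − 161 = 54 past the efficient level; on those units the gap between marginal cost and willingness to pay runs from 0 up to 18.
DWL = ½ × 18 × 54 = 486.

Deadweight loss = $486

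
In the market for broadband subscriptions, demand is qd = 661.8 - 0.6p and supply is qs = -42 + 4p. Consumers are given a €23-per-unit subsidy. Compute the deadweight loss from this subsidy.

Pre-subsidy: 661.8 - 0.6p = -42 + 4p gives p* = 153, q* = 570.
With the rebate, buyers effectively pay pb = ps − 23, where ps is the price sellers receive.
Demand in terms of ps becomes qd = 661.8 − 0.6(ps − 23) = 675.6 - 0.6ps. Setting this equal to supply: 675.6 - 0.6ps = -42 + 4ps, so ps = 156.
Buyers pay pb = 156 − 23 = 133; q' = -42 + 4·156 = 582.
The subsidy expands output by 582 − 570 = 12 past the efficient level; on those units the gap between marginal cost and willingness to pay runs from 0 up to 23.
DWL = ½ × 23 × 12 = 138.

Deadweight loss = €138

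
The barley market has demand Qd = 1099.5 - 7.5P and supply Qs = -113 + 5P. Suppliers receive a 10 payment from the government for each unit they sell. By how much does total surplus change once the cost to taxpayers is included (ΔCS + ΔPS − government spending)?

Net change in total surplus = -150

Pre-subsidy: 1099.5 - 7.5P = -113 + 5P gives P* = 97, Q* = 372.
With the subsidy, sellers receive Ps = Pb + 10 for each unit, where Pb is the price buyers pay.
Supply in terms of Pb becomes Qs = -113 + 5(Pb + 10) = -63 + 5Pb. Setting this equal to demand: 1099.5 - 7.5Pb = -63 + 5Pb, so Pb = 93.
Sellers receive Ps = 93 + 10 = 103; Q' = 1099.5 − 7.5·93 = 402.
ΔCS = ½(372 + 402)(97 − 93) = 1548; ΔPS = ½(372 + 402)(103 − 97) = 2322.
Government spending = 10 × 402 = 4020.
Net change = 1548 + 2322 − 4020 = -150. The loss equals the DWL triangle ½·10·30.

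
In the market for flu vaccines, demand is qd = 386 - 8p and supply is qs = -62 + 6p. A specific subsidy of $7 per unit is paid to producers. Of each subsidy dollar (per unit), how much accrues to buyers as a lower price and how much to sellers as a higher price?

Buyers gain $3 per unit; sellers gain $4 per unit

Pre-subsidy: 386 - 8p = -62 + 6p gives p* = 32, q* = 130.
With the subsidy, sellers receive ps = pb + 7 for each unit, where pb is the price buyers pay.
Supply in terms of pb becomes qs = -62 + 6(pb + 7) = -20 + 6pb. Setting this equal to demand: 386 - 8pb = -20 + 6pb, so pb = 29.
Sellers receive ps = 29 + 7 = 36; q' = 386 − 8·29 = 154.
Buyers' price falls by p* − pb = 32 − 29 = 3; sellers' price rises by ps − p* = 36 − 32 = 4.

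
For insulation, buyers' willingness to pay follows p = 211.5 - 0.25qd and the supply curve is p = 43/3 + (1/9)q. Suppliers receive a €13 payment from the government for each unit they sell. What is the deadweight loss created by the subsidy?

Deadweight loss = €234

Pre-subsidy: 211.5 - 0.25q = 43/3 + (1/9)q gives q* = 546 and p* = 75.
With the subsidy, sellers receive ps = pb + 13 for each unit, where pb is the price buyers pay.
On the curves, pb = 211.5 - 0.25q and ps = 43/3 + (1/9)q; the wedge ps − pb = 13 gives 43/3 + (1/9)q − (211.5 - 0.25q) = 13, so q' = 582.
Then pb = 211.5 − 0.25·582 = 66 and ps = 43/3 + (1/9)·582 = 79.
The subsidy expands output by 582 − 546 = 36 past the efficient level; on those units the gap between marginal cost and willingness to pay runs from 0 up to 13.
DWL = ½ × 13 × 36 = 234.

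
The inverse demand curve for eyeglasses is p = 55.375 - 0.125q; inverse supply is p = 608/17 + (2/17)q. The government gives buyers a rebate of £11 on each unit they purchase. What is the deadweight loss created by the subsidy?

Pre-subsidy: 55.375 - 0.125q = 608/17 + (2/17)q gives q* = 889/11 and p* = 498/11.
With the rebate, buyers effectively pay pb = ps − 11, where ps is the price sellers receive.
On the curves, pb = 55.375 - 0.125q and ps = 608/17 + (2/17)q; the wedge ps − pb = 11 gives 608/17 + (2/17)q − (55.375 - 0.125q) = 11, so q' = 4163/33.
Then pb = 55.375 − 0.125·(4163/33) = 1307/33 and ps = 608/17 + (2/17)·(4163/33) = 1670/33.
The subsidy expands output by 4163/33 − 889/11 = 136/3 past the efficient level; on those units the gap between marginal cost and willingness to pay runs from 0 up to 11.
DWL = ½ × 11 × 136/3 = 748/3.

Deadweight loss = 748/3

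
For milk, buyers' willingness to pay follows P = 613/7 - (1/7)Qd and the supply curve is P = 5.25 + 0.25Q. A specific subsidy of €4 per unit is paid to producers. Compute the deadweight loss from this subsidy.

Deadweight loss = 224/11

Pre-subsidy: 613/7 - (1/7)Q = 5.25 + 0.25Q gives Q* = 2305/11 and P* = 634/11.
With the subsidy, sellers receive Ps = Pb + 4 for each unit, where Pb is the price buyers pay.
On the curves, Pb = 613/7 - (1/7)Q and Ps = 5.25 + 0.25Q; the wedge Ps − Pb = 4 gives 5.25 + 0.25Q − (613/7 - (1/7)Q) = 4, so Q' = 2417/11.
Then Pb = 613/7 − (1/7)·(2417/11) = 618/11 and Ps = 5.25 + 0.25·(2417/11) = 662/11.
The subsidy expands output by 2417/11 − 2305/11 = 112/11 past the efficient level; on those units the gap between marginal cost and willingness to pay runs from 0 up to 4.
DWL = ½ × 4 × 112/11 = 224/11.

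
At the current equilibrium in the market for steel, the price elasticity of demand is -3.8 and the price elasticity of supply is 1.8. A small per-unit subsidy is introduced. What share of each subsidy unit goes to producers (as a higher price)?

For a small subsidy around the equilibrium, the benefit split depends on the relative slopes, which at a point are proportional to the elasticities.
Buyer share = εs/(εs + |εd|) = 1.8/(1.8 + 3.8) = 9/28; seller share = |εd|/(εs + |εd|) = 19/28.
So producers capture 19/28 of the subsidy.

Producer share = 19/28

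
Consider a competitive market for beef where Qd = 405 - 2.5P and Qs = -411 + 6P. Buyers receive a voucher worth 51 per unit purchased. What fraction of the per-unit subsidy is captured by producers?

Pre-subsidy: 405 - 2.5P = -411 + 6P gives P* = 96, Q* = 165.
With the rebate, buyers effectively pay Pb = Ps − 51, where Ps is the price sellers receive.
Demand in terms of Ps becomes Qd = 405 − 2.5(Ps − 51) = 532.5 - 2.5Ps. Setting this equal to supply: 532.5 - 2.5Ps = -411 + 6Ps, so Ps = 111.
Buyers pay Pb = 111 − 51 = 60; Q' = -411 + 6·111 = 255.
Buyers' price falls by P* − Pb = 96 − 60 = 36; sellers' price rises by Ps − P* = 111 − 96 = 15.
So producers capture 15/51 = 5/17 of each unit of subsidy.

Producer share = 5/17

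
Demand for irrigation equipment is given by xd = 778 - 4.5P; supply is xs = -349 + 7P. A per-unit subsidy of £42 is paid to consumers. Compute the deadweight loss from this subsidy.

Pre-subsidy: 778 - 4.5P = -349 + 7P gives P* = 98, x* = 337.
With the rebate, buyers effectively pay Pb = Ps − 42, where Ps is the price sellers receive.
Demand in terms of Ps becomes xd = 778 − 4.5(Ps − 42) = 967 - 4.5Ps. Setting this equal to supply: 967 - 4.5Ps = -349 + 7Ps, so Ps = 2632/23.
Buyers pay Pb = 2632/23 − 42 = 1666/23; x' = -349 + 7·(2632/23) = 10397/23.
The subsidy expands output by 10397/23 − 337 = 2646/23 past the efficient level; on those units the gap between marginal cost and willingness to pay runs from 0 up to 42.
DWL = ½ × 42 × 2646/23 = 55566/23.

Deadweight loss = 55566/23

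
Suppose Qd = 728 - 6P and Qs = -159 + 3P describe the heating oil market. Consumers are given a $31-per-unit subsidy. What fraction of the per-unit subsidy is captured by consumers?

Consumer share = 1/3

Pre-subsidy: 728 - 6P = -159 + 3P gives P* = 887/9, Q* = 410/3.
With the rebate, buyers effectively pay Pb = Ps − 31, where Ps is the price sellers receive.
Demand in terms of Ps becomes Qd = 728 − 6(Ps − 31) = 914 - 6Ps. Setting this equal to supply: 914 - 6Ps = -159 + 3Ps, so Ps = 1073/9.
Buyers pay Pb = 1073/9 − 31 = 794/9; Q' = -159 + 3·(1073/9) = 596/3.
Buyers' price falls by P* − Pb = 887/9 − 794/9 = 31/3; sellers' price rises by Ps − P* = 1073/9 − 887/9 = 62/3.
So consumers capture (31/3)/31 = 1/3 of each unit of subsidy.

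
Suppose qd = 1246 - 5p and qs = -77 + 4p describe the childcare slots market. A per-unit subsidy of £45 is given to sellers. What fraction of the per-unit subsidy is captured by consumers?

Pre-subsidy: 1246 - 5p = -77 + 4p gives p* = 147, q* = 511.
With the subsidy, sellers receive ps = pb + 45 for each unit, where pb is the price buyers pay.
Supply in terms of pb becomes qs = -77 + 4(pb + 45) = 103 + 4pb. Setting this equal to demand: 1246 - 5pb = 103 + 4pb, so pb = 127.
Sellers receive ps = 127 + 45 = 172; q' = 1246 − 5·127 = 611.
Buyers' price falls by p* − pb = 147 − 127 = 20; sellers' price rises by ps − p* = 172 − 147 = 25.
So consumers capture 20/45 = 4/9 of each unit of subsidy.

Consumer share = 4/9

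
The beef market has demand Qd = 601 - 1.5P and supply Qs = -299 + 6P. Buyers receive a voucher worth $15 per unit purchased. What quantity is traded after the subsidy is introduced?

Q' = 439

Pre-subsidy: 601 - 1.5P = -299 + 6P gives P* = 120, Q* = 421.
With the rebate, buyers effectively pay Pb = Ps − 15, where Ps is the price sellers receive.
Demand in terms of Ps becomes Qd = 601 − 1.5(Ps − 15) = 623.5 - 1.5Ps. Setting this equal to supply: 623.5 - 1.5Ps = -299 + 6Ps, so Ps = 123.
Buyers pay Pb = 123 − 15 = 108; Q' = -299 + 6·123 = 439.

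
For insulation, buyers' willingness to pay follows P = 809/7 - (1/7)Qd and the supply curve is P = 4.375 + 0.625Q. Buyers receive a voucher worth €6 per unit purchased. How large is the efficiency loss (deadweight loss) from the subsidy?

Deadweight loss = 1008/43

Pre-subsidy: 809/7 - (1/7)Q = 4.375 + 0.625Q gives Q* = 6227/43 and P* = 4080/43.
With the rebate, buyers effectively pay Pb = Ps − 6, where Ps is the price sellers receive.
On the curves, Pb = 809/7 - (1/7)Q and Ps = 4.375 + 0.625Q; the wedge Ps − Pb = 6 gives 4.375 + 0.625Q − (809/7 - (1/7)Q) = 6, so Q' = 6563/43.
Then Pb = 809/7 − (1/7)·(6563/43) = 4032/43 and Ps = 4.375 + 0.625·(6563/43) = 4290/43.
The subsidy expands output by 6563/43 − 6227/43 = 336/43 past the efficient level; on those units the gap between marginal cost and willingness to pay runs from 0 up to 6.
DWL = ½ × 6 × 336/43 = 1008/43.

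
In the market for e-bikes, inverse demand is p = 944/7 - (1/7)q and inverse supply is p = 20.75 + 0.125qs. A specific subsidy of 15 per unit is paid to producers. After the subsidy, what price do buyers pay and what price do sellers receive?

Buyers pay 66; sellers receive 81

Pre-subsidy: 944/7 - (1/7)q = 20.75 + 0.125q gives q* = 426 and p* = 74.
With the subsidy, sellers receive ps = pb + 15 for each unit, where pb is the price buyers pay.
On the curves, pb = 944/7 - (1/7)q and ps = 20.75 + 0.125q; the wedge ps − pb = 15 gives 20.75 + 0.125q − (944/7 - (1/7)q) = 15, so q' = 482.
Then pb = 944/7 − (1/7)·482 = 66 and ps = 20.75 + 0.125·482 = 81.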